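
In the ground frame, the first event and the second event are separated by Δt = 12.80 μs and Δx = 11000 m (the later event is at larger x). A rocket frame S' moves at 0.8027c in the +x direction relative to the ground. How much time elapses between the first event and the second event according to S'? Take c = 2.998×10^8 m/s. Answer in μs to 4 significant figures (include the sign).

Δt' ≈ -27.92 μs

γ = 1/√(1 − 0.8027²) = 1.67677
Δt' = γ(Δt − vΔx/c²) = 1.67677 × (12.80 μs − 0.8027×11000 m / (2.998×10^8 m/s))
= 1.67677 × (-16.6520 μs) = -27.92 μs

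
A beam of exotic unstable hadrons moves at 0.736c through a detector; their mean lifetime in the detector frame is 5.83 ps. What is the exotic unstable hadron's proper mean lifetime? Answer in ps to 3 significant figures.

τ₀ ≈ 3.95 ps

γ = 1/√(1 − 0.736²) = 1.4771
Proper time: τ₀ = Δt/γ = 5.83/1.4771 = 3.95 ps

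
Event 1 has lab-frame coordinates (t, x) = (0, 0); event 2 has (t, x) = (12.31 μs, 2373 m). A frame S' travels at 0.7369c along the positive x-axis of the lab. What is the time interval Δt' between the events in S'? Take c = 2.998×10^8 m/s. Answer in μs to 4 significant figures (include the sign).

γ = 1/√(1 − 0.7369²) = 1.47929
Δt' = γ(Δt − vΔx/c²) = 1.47929 × (12.31 μs − 0.7369×2373 m / (2.998×10^8 m/s))
= 1.47929 × (6.47723 μs) = 9.582 μs

Δt' ≈ 9.582 μs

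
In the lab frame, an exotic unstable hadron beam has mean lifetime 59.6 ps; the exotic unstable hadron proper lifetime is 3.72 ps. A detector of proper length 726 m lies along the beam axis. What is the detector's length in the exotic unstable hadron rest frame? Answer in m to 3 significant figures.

Time dilation ⇒ γ = Δt/τ₀ = 59.6/3.72 = 16.022
Length contraction: L = L₀/γ = 726/16.022 = 45.3 m

L ≈ 45.3 m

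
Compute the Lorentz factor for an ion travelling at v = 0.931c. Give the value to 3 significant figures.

γ = 1/√(1 − β²) = 1/√(1 − 0.931²) = 1/√(0.13324) = 2.74

γ ≈ 2.74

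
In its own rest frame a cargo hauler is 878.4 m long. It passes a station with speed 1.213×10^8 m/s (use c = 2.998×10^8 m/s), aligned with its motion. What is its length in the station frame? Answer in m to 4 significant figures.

L ≈ 803.3 m

β = v/c = 1.213×10^8 / 2.998×10^8 = 0.404603
γ = 1/√(1 − 0.404603²) = 1.09350
Length contraction: L = L₀/γ = 878.4/1.09350 = 803.3 m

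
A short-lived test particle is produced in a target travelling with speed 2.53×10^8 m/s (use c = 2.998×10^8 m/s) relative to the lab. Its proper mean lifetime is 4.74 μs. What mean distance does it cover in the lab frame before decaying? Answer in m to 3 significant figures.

d ≈ 2240 m

β = v/c = 2.53×10^8 / 2.998×10^8 = 0.84390
γ = 1/√(1 − 0.84390²) = 1.8639
Dilated lifetime: Δt = γτ₀ = 1.8639 × 4.74 μs = 8.8349 μs
d = vΔt = 0.84390c × 8.8349 μs = 2.5300×10^8 m/s × 8.8349×10^-6 s = 2240 m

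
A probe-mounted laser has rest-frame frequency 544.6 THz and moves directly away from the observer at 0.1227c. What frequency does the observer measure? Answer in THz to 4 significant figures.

Relativistic Doppler: f_obs = f_src √((1−β)/(1+β))
= 544.6 × √(0.877300/1.12270) = 544.6 × 0.883980 = 481.4 THz

f_obs ≈ 481.4 THz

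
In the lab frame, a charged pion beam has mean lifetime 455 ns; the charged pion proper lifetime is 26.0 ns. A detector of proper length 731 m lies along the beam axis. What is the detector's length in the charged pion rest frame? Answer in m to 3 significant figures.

Time dilation ⇒ γ = Δt/τ₀ = 455/26.0 = 17.500
Length contraction: L = L₀/γ = 731/17.500 = 41.8 m

L ≈ 41.8 m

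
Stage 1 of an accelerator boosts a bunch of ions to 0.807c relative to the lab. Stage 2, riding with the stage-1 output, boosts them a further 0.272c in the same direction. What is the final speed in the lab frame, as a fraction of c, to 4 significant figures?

Compose boost 2: (0.272 + 0.807)/(1 + 0.272×0.807) = 1.079/1.21950 = 0.8848

u ≈ 0.8848c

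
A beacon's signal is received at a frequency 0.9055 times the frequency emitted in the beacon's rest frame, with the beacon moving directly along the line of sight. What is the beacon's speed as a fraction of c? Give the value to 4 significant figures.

β ≈ 0.09894

f_obs/f_src = √((1−β)/(1+β)) = 0.9055  ⇒  (1−β)/(1+β) = 0.819930
β = |1 − D²|/(1 + D²) = |1 − 0.819930|/(1 + 0.819930) = 0.09894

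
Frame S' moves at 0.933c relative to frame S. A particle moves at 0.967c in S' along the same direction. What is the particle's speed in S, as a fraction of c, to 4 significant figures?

u ≈ 0.9988c

Relativistic velocity addition: u = (u' + v)/(1 + u'v/c²)
= (0.967 + 0.933)/(1 + 0.967×0.933) = 1.900/1.90221 = 0.9988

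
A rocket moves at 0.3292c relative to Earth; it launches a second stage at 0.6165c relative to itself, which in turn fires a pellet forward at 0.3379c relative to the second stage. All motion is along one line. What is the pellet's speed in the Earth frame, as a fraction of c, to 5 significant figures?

u ≈ 0.88813c

Compose boost 2: (0.6165 + 0.3292)/(1 + 0.6165×0.3292) = 0.94570/1.202952 = 0.7861495
Compose boost 3: (0.3379 + 0.7861495)/(1 + 0.3379×0.7861495) = 1.124050/1.265640 = 0.88813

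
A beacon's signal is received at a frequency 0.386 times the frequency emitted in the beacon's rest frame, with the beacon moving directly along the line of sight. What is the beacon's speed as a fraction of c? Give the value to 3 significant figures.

β ≈ 0.741

f_obs/f_src = √((1−β)/(1+β)) = 0.386  ⇒  (1−β)/(1+β) = 0.14900
β = |1 − D²|/(1 + D²) = |1 − 0.14900|/(1 + 0.14900) = 0.741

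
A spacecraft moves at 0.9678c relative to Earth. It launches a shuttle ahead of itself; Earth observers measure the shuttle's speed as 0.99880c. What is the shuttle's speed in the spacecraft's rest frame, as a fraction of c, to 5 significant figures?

Inverse velocity addition: u' = (u − v)/(1 − uv/c²)
= (0.99880 − 0.9678)/(1 − 0.99880×0.9678) = 0.031000/0.03336136 = 0.92922

u' ≈ 0.92922c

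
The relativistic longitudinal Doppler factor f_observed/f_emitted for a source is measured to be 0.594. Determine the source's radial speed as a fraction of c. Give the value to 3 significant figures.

f_obs/f_src = √((1−β)/(1+β)) = 0.594  ⇒  (1−β)/(1+β) = 0.35284
β = |1 − D²|/(1 + D²) = |1 − 0.35284|/(1 + 0.35284) = 0.478

β ≈ 0.478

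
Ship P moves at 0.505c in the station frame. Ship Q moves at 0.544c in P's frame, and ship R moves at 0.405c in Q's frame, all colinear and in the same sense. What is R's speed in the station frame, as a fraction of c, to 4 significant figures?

u ≈ 0.9210c

Compose boost 2: (0.544 + 0.505)/(1 + 0.544×0.505) = 1.049/1.27472 = 0.822926
Compose boost 3: (0.405 + 0.822926)/(1 + 0.405×0.822926) = 1.22793/1.33328 = 0.9210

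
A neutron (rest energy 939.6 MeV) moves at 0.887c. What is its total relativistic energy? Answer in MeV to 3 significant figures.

E ≈ 2030 MeV

γ = 1/√(1 − 0.887²) = 2.1656
E = γm₀c² = 2.1656 × 939.6 MeV = 2030 MeV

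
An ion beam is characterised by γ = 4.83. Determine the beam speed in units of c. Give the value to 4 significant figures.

β ≈ 0.9783

β = √(1 − 1/γ²) = √(1 − 1/4.83²) = √(0.957135) = 0.9783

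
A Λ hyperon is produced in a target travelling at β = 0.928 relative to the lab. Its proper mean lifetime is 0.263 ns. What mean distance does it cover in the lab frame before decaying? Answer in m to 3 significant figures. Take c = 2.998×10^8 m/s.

d ≈ 0.196 m

γ = 1/√(1 − 0.928²) = 2.6840
Dilated lifetime: Δt = γτ₀ = 2.6840 × 0.263 ns = 0.70589 ns
d = vΔt = 0.928c × 0.70589 ns = 2.7821×10^8 m/s × 7.0589×10^-10 s = 0.196 m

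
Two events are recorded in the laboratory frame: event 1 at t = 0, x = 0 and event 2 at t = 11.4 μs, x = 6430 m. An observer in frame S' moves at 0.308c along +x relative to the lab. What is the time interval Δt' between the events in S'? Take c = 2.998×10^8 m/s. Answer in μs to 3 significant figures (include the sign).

γ = 1/√(1 − 0.308²) = 1.0511
Δt' = γ(Δt − vΔx/c²) = 1.0511 × (11.4 μs − 0.308×6430 m / (2.998×10^8 m/s))
= 1.0511 × (4.7941 μs) = 5.04 μs

Δt' ≈ 5.04 μs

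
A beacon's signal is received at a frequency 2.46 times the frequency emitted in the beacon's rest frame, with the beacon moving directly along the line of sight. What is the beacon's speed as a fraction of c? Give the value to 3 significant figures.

f_obs/f_src = √((1+β)/(1−β)) = 2.46  ⇒  (1+β)/(1−β) = 6.0516
β = |1 − D²|/(1 + D²) = |1 − 6.0516|/(1 + 6.0516) = 0.716

β ≈ 0.716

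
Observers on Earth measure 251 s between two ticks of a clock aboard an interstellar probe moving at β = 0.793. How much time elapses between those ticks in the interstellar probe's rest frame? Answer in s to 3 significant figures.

τ₀ ≈ 153 s

γ = 1/√(1 − 0.793²) = 1.6414
Proper time: τ₀ = Δt/γ = 251/1.6414 = 153 s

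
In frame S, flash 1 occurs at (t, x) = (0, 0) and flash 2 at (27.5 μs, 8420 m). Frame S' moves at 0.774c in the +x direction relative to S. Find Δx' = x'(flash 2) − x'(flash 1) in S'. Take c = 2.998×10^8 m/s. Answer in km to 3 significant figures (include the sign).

Δx' ≈ 3.22 km

γ = 1/√(1 − 0.774²) = 1.5793
Δx' = γ(Δx − vΔt) = 1.5793 × (8420 m − 0.774×(2.998×10^8 m/s)×27.5×10^-6 s)
= 1.5793 × (2038.8 m) = 3.22 km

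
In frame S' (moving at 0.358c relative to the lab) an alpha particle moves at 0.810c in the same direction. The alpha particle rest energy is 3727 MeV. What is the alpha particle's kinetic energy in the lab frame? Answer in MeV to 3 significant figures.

K ≈ 5050 MeV

u_lab = (0.810 + 0.358)/(1 + 0.810×0.358) = 0.905440
γ = 1/√(1 − 0.905440²) = 2.3559
K = (γ − 1)m₀c² = (2.3559 − 1) × 3727 = 1.3559 × 3727 = 5050 MeV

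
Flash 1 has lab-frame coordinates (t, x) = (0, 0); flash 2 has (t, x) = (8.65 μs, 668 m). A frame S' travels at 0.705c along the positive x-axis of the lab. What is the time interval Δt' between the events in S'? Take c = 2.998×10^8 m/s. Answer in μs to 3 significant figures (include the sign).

γ = 1/√(1 − 0.705²) = 1.4100
Δt' = γ(Δt − vΔx/c²) = 1.4100 × (8.65 μs − 0.705×668 m / (2.998×10^8 m/s))
= 1.4100 × (7.0792 μs) = 9.98 μs

Δt' ≈ 9.98 μs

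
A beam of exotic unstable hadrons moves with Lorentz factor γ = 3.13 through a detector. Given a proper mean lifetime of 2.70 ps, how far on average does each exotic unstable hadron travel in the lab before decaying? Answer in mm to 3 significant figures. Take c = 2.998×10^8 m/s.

β = √(1 − 1/γ²) = √(1 − 1/3.13²) = 0.94759
Dilated lifetime: Δt = γτ₀ = 3.13 × 2.70 ps = 8.4510 ps
d = vΔt = 0.94759c × 8.4510 ps = 2.8409×10^8 m/s × 8.4510×10^-12 s = 2.40 mm

d ≈ 2.40 mm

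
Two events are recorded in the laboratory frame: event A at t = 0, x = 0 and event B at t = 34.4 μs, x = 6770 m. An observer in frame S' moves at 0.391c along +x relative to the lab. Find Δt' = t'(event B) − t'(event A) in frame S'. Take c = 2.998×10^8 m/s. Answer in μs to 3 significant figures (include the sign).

γ = 1/√(1 − 0.391²) = 1.0865
Δt' = γ(Δt − vΔx/c²) = 1.0865 × (34.4 μs − 0.391×6770 m / (2.998×10^8 m/s))
= 1.0865 × (25.571 μs) = 27.8 μs

Δt' ≈ 27.8 μs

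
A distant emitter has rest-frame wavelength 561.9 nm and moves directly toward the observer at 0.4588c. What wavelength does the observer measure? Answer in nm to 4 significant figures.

λ_obs ≈ 342.2 nm

Relativistic Doppler: λ_obs = λ_src √((1−β)/(1+β))
= 561.9 × √(0.541200/1.45880) = 561.9 × 0.609089 = 342.2 nm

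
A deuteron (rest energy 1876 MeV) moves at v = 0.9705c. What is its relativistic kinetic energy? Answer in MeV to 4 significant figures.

K ≈ 5905 MeV

γ = 1/√(1 − 0.9705²) = 4.14764
K = (γ − 1)m₀c² = (4.14764 − 1) × 1876 MeV = 3.14764 × 1876 MeV = 5905 MeV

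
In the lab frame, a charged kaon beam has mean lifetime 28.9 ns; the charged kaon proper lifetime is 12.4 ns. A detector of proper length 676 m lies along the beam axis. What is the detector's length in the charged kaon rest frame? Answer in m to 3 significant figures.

Time dilation ⇒ γ = Δt/τ₀ = 28.9/12.4 = 2.3306
Length contraction: L = L₀/γ = 676/2.3306 = 290 m

L ≈ 290 m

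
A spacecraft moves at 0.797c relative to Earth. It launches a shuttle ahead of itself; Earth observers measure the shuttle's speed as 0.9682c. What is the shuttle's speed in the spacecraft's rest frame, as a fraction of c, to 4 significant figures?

Inverse velocity addition: u' = (u − v)/(1 − uv/c²)
= (0.9682 − 0.797)/(1 − 0.9682×0.797) = 0.1712/0.228345 = 0.7497

u' ≈ 0.7497c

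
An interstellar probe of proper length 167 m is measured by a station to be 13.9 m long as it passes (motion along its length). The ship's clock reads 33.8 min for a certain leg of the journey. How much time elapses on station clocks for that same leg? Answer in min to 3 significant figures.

Δt ≈ 406 min

Length contraction ⇒ γ = L₀/L = 167/13.9 = 12.014
Time dilation: Δt = γτ₀ = 12.014 × 33.8 min = 406 min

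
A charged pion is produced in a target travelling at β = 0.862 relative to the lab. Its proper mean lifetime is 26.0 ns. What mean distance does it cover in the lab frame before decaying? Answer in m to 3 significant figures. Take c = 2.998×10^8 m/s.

γ = 1/√(1 − 0.862²) = 1.9727
Dilated lifetime: Δt = γτ₀ = 1.9727 × 26.0 ns = 51.291 ns
d = vΔt = 0.862c × 51.291 ns = 2.5843×10^8 m/s × 5.1291×10^-8 s = 13.3 m

d ≈ 13.3 m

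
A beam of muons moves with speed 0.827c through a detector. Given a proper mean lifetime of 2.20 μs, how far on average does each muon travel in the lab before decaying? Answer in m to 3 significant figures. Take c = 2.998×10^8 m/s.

γ = 1/√(1 − 0.827²) = 1.7787
Dilated lifetime: Δt = γτ₀ = 1.7787 × 2.20 μs = 3.9132 μs
d = vΔt = 0.827c × 3.9132 μs = 2.4793×10^8 m/s × 3.9132×10^-6 s = 970 m

d ≈ 970 m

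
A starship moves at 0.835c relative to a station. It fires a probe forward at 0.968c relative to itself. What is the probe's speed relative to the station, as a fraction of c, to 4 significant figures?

Relativistic velocity addition: u = (u' + v)/(1 + u'v/c²)
= (0.968 + 0.835)/(1 + 0.968×0.835) = 1.803/1.80828 = 0.9971

u ≈ 0.9971c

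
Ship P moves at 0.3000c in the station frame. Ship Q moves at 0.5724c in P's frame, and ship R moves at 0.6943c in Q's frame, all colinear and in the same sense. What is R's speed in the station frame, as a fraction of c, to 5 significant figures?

u ≈ 0.94852c

Compose boost 2: (0.5724 + 0.3000)/(1 + 0.5724×0.3000) = 0.87240/1.171720 = 0.7445465
Compose boost 3: (0.6943 + 0.7445465)/(1 + 0.6943×0.7445465) = 1.438846/1.516939 = 0.94852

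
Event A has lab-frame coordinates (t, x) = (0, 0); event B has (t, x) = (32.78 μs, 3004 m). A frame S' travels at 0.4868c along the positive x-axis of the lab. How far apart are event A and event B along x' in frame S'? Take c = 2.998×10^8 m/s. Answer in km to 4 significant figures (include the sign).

γ = 1/√(1 − 0.4868²) = 1.14480
Δx' = γ(Δx − vΔt) = 1.14480 × (3004 m − 0.4868×(2.998×10^8 m/s)×32.78×10^-6 s)
= 1.14480 × (-1780.00 m) = -2.038 km

Δx' ≈ -2.038 km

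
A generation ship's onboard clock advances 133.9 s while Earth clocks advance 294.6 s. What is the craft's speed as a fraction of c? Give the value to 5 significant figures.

β ≈ 0.89074

γ = Δt/τ₀ = 294.6/133.9 = 2.200149
β = √(1 − 1/γ²) = √(1 − 1/2.200149²) = 0.89074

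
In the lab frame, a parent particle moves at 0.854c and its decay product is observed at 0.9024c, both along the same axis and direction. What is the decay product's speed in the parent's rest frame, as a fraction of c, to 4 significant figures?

Inverse velocity addition: u' = (u − v)/(1 − uv/c²)
= (0.9024 − 0.854)/(1 − 0.9024×0.854) = 0.04840/0.229350 = 0.2110

u' ≈ 0.2110c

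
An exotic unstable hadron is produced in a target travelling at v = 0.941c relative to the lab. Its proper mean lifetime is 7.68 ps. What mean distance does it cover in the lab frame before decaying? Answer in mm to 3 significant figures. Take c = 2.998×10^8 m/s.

d ≈ 6.40 mm

γ = 1/√(1 − 0.941²) = 2.9550
Dilated lifetime: Δt = γτ₀ = 2.9550 × 7.68 ps = 22.695 ps
d = vΔt = 0.941c × 22.695 ps = 2.8211×10^8 m/s × 2.2695×10^-11 s = 6.40 mm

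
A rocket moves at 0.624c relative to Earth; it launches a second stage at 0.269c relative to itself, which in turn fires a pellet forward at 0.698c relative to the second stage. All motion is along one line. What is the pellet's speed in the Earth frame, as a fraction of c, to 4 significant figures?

u ≈ 0.9537c

Compose boost 2: (0.269 + 0.624)/(1 + 0.269×0.624) = 0.8930/1.16786 = 0.764649
Compose boost 3: (0.698 + 0.764649)/(1 + 0.698×0.764649) = 1.46265/1.53373 = 0.9537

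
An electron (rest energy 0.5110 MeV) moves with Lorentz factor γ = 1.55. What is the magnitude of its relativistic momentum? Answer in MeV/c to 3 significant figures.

p ≈ 0.605 MeV/c

β = √(1 − 1/γ²) = √(1 − 1/1.55²) = 0.76405
p = γβm₀c = 1.55 × 0.76405 × 0.5110 MeV/c = 0.605 MeV/c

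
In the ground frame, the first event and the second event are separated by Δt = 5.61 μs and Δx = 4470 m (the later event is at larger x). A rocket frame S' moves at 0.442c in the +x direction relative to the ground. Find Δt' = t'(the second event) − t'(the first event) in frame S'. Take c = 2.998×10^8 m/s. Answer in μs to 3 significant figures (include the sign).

γ = 1/√(1 − 0.442²) = 1.1148
Δt' = γ(Δt − vΔx/c²) = 1.1148 × (5.61 μs − 0.442×4470 m / (2.998×10^8 m/s))
= 1.1148 × (-0.98019 μs) = -1.09 μs

Δt' ≈ -1.09 μs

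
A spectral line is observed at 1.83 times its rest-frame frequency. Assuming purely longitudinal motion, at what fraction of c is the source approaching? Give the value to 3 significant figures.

f_obs/f_src = √((1+β)/(1−β)) = 1.83  ⇒  (1+β)/(1−β) = 3.3489
β = |1 − D²|/(1 + D²) = |1 − 3.3489|/(1 + 3.3489) = 0.540

β ≈ 0.540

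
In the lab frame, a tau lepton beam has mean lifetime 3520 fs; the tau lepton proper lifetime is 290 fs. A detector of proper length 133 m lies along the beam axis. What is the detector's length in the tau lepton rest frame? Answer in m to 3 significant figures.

Time dilation ⇒ γ = Δt/τ₀ = 3520/290 = 12.138
Length contraction: L = L₀/γ = 133/12.138 = 11.0 m

L ≈ 11.0 m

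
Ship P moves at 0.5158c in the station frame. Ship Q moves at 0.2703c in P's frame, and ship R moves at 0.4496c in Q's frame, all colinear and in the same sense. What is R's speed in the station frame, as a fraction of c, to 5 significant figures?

Compose boost 2: (0.2703 + 0.5158)/(1 + 0.2703×0.5158) = 0.78610/1.139421 = 0.6899120
Compose boost 3: (0.4496 + 0.6899120)/(1 + 0.4496×0.6899120) = 1.139512/1.310184 = 0.86973

u ≈ 0.86973c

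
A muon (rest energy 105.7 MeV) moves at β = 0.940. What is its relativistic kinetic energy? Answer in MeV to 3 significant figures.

K ≈ 204 MeV

γ = 1/√(1 − 0.940²) = 2.9311
K = (γ − 1)m₀c² = (2.9311 − 1) × 105.7 MeV = 1.9311 × 105.7 MeV = 204 MeV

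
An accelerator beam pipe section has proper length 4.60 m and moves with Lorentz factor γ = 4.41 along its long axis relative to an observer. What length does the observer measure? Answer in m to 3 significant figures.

γ = 4.41 (given)
Length contraction: L = L₀/γ = 4.60/4.41 = 1.04 m

L ≈ 1.04 m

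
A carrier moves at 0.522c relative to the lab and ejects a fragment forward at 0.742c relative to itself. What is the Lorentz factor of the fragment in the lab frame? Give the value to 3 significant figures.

u_lab = (0.742 + 0.522)/(1 + 0.742×0.522) = 1.264/1.38732 = 0.911107
γ = 1/√(1 − 0.911107²) = 2.43

γ ≈ 2.43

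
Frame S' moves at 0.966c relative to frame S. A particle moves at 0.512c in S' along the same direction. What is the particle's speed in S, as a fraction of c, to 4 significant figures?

Relativistic velocity addition: u = (u' + v)/(1 + u'v/c²)
= (0.512 + 0.966)/(1 + 0.512×0.966) = 1.478/1.49459 = 0.9889

u ≈ 0.9889c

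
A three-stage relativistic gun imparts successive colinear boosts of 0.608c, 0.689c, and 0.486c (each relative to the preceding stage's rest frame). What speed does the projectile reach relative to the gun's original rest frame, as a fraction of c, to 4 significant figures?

Compose boost 2: (0.689 + 0.608)/(1 + 0.689×0.608) = 1.297/1.41891 = 0.914081
Compose boost 3: (0.486 + 0.914081)/(1 + 0.486×0.914081) = 1.40008/1.44424 = 0.9694

u ≈ 0.9694c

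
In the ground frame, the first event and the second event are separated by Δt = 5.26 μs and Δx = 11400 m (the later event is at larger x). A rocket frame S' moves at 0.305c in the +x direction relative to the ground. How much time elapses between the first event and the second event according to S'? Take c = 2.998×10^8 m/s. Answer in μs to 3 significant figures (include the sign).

γ = 1/√(1 − 0.305²) = 1.0500
Δt' = γ(Δt − vΔx/c²) = 1.0500 × (5.26 μs − 0.305×11400 m / (2.998×10^8 m/s))
= 1.0500 × (-6.3377 μs) = -6.65 μs

Δt' ≈ -6.65 μs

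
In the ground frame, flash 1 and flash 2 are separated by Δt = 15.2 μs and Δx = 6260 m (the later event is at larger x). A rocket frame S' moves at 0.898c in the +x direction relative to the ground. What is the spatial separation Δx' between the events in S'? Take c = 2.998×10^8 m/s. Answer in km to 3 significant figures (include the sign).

γ = 1/√(1 − 0.898²) = 2.2728
Δx' = γ(Δx − vΔt) = 2.2728 × (6260 m − 0.898×(2.998×10^8 m/s)×15.2×10^-6 s)
= 2.2728 × (2167.8 m) = 4.93 km

Δx' ≈ 4.93 km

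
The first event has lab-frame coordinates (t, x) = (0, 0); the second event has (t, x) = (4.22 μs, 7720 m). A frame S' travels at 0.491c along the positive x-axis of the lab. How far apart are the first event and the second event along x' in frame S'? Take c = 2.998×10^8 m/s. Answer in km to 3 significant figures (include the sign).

Δx' ≈ 8.15 km

γ = 1/√(1 − 0.491²) = 1.1479
Δx' = γ(Δx − vΔt) = 1.1479 × (7720 m − 0.491×(2.998×10^8 m/s)×4.22×10^-6 s)
= 1.1479 × (7098.8 m) = 8.15 km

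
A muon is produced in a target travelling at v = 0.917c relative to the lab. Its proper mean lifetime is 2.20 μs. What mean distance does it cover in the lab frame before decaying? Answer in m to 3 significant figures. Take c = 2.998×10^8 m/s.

γ = 1/√(1 − 0.917²) = 2.5070
Dilated lifetime: Δt = γτ₀ = 2.5070 × 2.20 μs = 5.5153 μs
d = vΔt = 0.917c × 5.5153 μs = 2.7492×10^8 m/s × 5.5153×10^-6 s = 1520 m

d ≈ 1520 m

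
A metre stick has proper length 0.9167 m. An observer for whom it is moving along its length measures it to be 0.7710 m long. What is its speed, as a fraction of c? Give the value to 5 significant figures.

γ = L₀/L = 0.9167/0.7710 = 1.188975
β = √(1 − 1/γ²) = 0.54094

β ≈ 0.54094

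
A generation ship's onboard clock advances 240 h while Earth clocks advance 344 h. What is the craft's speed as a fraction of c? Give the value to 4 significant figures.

γ = Δt/τ₀ = 344/240 = 1.43333
β = √(1 − 1/γ²) = √(1 − 1/1.43333²) = 0.7164

β ≈ 0.7164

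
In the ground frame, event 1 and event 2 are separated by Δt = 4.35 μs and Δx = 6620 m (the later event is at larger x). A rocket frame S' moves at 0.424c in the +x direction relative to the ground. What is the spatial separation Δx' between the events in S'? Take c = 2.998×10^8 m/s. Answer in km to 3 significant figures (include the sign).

Δx' ≈ 6.70 km

γ = 1/√(1 − 0.424²) = 1.1042
Δx' = γ(Δx − vΔt) = 1.1042 × (6620 m − 0.424×(2.998×10^8 m/s)×4.35×10^-6 s)
= 1.1042 × (6067.0 m) = 6.70 km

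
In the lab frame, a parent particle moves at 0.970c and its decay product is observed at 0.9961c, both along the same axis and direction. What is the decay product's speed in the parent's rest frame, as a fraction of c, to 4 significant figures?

u' ≈ 0.7726c

Inverse velocity addition: u' = (u − v)/(1 − uv/c²)
= (0.9961 − 0.970)/(1 − 0.9961×0.970) = 0.02610/0.0337830 = 0.7726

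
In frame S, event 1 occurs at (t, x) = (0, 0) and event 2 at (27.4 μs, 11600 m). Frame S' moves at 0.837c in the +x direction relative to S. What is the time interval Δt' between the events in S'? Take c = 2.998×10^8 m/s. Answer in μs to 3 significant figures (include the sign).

γ = 1/√(1 − 0.837²) = 1.8275
Δt' = γ(Δt − vΔx/c²) = 1.8275 × (27.4 μs − 0.837×11600 m / (2.998×10^8 m/s))
= 1.8275 × (-4.9856 μs) = -9.11 μs

Δt' ≈ -9.11 μs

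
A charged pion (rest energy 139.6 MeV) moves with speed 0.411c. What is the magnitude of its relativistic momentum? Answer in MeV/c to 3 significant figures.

p ≈ 62.9 MeV/c

γ = 1/√(1 − 0.411²) = 1.0969
p = γβm₀c = 1.0969 × 0.411 × 139.6 MeV/c = 62.9 MeV/c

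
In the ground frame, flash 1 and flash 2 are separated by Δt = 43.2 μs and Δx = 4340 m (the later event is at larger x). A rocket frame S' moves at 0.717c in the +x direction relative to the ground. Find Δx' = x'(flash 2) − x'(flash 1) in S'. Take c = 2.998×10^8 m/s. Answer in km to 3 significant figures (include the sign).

γ = 1/√(1 − 0.717²) = 1.4346
Δx' = γ(Δx − vΔt) = 1.4346 × (4340 m − 0.717×(2.998×10^8 m/s)×43.2×10^-6 s)
= 1.4346 × (-4946.1 m) = -7.10 km

Δx' ≈ -7.10 km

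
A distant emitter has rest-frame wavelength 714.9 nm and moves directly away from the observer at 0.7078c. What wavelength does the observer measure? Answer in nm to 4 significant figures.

Relativistic Doppler: λ_obs = λ_src √((1+β)/(1−β))
= 714.9 × √(1.70780/0.292200) = 714.9 × 2.41757 = 1728 nm

λ_obs ≈ 1728 nm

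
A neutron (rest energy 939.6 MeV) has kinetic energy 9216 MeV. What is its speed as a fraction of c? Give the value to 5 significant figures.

β ≈ 0.99571

γ = 1 + K/(m₀c²) = 1 + 9216/939.6 = 10.80843
β = √(1 − 1/γ²) = 0.99571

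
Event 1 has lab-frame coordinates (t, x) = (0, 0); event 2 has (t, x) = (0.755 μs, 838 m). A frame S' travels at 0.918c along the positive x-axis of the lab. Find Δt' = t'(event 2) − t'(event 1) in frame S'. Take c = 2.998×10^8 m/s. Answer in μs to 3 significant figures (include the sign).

Δt' ≈ -4.57 μs

γ = 1/√(1 − 0.918²) = 2.5216
Δt' = γ(Δt − vΔx/c²) = 2.5216 × (0.755 μs − 0.918×838 m / (2.998×10^8 m/s))
= 2.5216 × (-1.8110 μs) = -4.57 μs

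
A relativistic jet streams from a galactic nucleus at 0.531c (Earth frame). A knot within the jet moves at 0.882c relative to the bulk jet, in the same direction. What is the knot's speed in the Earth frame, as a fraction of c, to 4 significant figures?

Relativistic velocity addition: u = (u' + v)/(1 + u'v/c²)
= (0.882 + 0.531)/(1 + 0.882×0.531) = 1.413/1.46834 = 0.9623

u ≈ 0.9623c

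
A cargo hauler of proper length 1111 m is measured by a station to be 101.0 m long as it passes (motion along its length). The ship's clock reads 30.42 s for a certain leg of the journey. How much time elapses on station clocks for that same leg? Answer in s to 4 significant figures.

Δt ≈ 334.6 s

Length contraction ⇒ γ = L₀/L = 1111/101.0 = 11.0000
Time dilation: Δt = γτ₀ = 11.0000 × 30.42 s = 334.6 s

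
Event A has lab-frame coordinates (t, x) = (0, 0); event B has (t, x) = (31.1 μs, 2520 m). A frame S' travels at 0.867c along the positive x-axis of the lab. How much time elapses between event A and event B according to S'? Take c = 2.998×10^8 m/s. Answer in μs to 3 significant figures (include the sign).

Δt' ≈ 47.8 μs

γ = 1/√(1 − 0.867²) = 2.0068
Δt' = γ(Δt − vΔx/c²) = 2.0068 × (31.1 μs − 0.867×2520 m / (2.998×10^8 m/s))
= 2.0068 × (23.812 μs) = 47.8 μs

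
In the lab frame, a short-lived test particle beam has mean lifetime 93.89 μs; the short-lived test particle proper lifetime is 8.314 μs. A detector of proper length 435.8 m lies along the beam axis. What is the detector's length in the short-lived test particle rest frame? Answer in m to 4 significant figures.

Time dilation ⇒ γ = Δt/τ₀ = 93.89/8.314 = 11.2930
Length contraction: L = L₀/γ = 435.8/11.2930 = 38.59 m

L ≈ 38.59 m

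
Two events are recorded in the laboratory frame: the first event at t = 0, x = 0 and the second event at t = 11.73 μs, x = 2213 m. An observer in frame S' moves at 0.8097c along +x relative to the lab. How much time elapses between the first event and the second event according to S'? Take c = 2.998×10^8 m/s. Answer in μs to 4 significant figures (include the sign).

γ = 1/√(1 − 0.8097²) = 1.70403
Δt' = γ(Δt − vΔx/c²) = 1.70403 × (11.73 μs − 0.8097×2213 m / (2.998×10^8 m/s))
= 1.70403 × (5.75313 μs) = 9.804 μs

Δt' ≈ 9.804 μs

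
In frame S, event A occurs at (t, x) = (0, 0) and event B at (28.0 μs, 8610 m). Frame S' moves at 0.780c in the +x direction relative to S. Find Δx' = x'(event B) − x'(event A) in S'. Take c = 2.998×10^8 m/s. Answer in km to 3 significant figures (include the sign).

γ = 1/√(1 − 0.780²) = 1.5980
Δx' = γ(Δx − vΔt) = 1.5980 × (8610 m − 0.780×(2.998×10^8 m/s)×28.0×10^-6 s)
= 1.5980 × (2062.4 m) = 3.30 km

Δx' ≈ 3.30 km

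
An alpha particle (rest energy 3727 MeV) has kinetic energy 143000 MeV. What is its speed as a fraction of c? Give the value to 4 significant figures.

γ = 1 + K/(m₀c²) = 1 + 143000/3727 = 39.3687
β = √(1 − 1/γ²) = 0.9997

β ≈ 0.9997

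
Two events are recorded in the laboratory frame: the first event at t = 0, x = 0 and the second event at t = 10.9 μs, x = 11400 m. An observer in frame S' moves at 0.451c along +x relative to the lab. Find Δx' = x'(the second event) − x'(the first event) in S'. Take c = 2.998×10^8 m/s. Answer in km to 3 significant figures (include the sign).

Δx' ≈ 11.1 km

γ = 1/√(1 − 0.451²) = 1.1204
Δx' = γ(Δx − vΔt) = 1.1204 × (11400 m − 0.451×(2.998×10^8 m/s)×10.9×10^-6 s)
= 1.1204 × (9926.2 m) = 11.1 km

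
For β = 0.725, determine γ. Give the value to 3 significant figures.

γ = 1/√(1 − β²) = 1/√(1 − 0.725²) = 1/√(0.47437) = 1.45

γ ≈ 1.45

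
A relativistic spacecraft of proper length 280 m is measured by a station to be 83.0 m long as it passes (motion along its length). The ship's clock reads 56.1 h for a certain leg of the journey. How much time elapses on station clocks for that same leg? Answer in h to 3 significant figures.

Length contraction ⇒ γ = L₀/L = 280/83.0 = 3.3735
Time dilation: Δt = γτ₀ = 3.3735 × 56.1 h = 189 h

Δt ≈ 189 h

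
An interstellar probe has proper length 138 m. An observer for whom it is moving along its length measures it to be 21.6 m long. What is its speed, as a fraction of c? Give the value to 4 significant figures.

β ≈ 0.9877

γ = L₀/L = 138/21.6 = 6.38889
β = √(1 − 1/γ²) = 0.9877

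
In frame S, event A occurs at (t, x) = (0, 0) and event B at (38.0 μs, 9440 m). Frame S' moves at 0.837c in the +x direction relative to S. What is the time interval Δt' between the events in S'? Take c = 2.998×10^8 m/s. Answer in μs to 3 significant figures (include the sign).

Δt' ≈ 21.3 μs

γ = 1/√(1 − 0.837²) = 1.8275
Δt' = γ(Δt − vΔx/c²) = 1.8275 × (38.0 μs − 0.837×9440 m / (2.998×10^8 m/s))
= 1.8275 × (11.645 μs) = 21.3 μs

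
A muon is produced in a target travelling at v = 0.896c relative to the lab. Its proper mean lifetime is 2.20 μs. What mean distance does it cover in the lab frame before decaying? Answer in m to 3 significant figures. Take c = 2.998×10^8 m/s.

γ = 1/√(1 − 0.896²) = 2.2520
Dilated lifetime: Δt = γτ₀ = 2.2520 × 2.20 μs = 4.9544 μs
d = vΔt = 0.896c × 4.9544 μs = 2.6862×10^8 m/s × 4.9544×10^-6 s = 1330 m

d ≈ 1330 m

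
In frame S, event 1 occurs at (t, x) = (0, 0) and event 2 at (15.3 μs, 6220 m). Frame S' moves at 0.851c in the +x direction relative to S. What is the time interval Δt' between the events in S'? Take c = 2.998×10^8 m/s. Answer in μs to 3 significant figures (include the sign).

Δt' ≈ -4.49 μs

γ = 1/√(1 − 0.851²) = 1.9042
Δt' = γ(Δt − vΔx/c²) = 1.9042 × (15.3 μs − 0.851×6220 m / (2.998×10^8 m/s))
= 1.9042 × (-2.3558 μs) = -4.49 μs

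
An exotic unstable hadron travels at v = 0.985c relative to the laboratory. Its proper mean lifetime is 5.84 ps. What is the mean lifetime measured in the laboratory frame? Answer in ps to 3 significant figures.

Δt ≈ 33.8 ps

γ = 1/√(1 − 0.985²) = 5.7953
Time dilation: Δt = γτ₀ = 5.7953 × 5.84 ps = 33.8 ps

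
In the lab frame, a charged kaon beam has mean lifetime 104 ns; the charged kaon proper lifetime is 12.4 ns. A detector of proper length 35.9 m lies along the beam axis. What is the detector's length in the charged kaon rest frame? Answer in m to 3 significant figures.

L ≈ 4.28 m

Time dilation ⇒ γ = Δt/τ₀ = 104/12.4 = 8.3871
Length contraction: L = L₀/γ = 35.9/8.3871 = 4.28 m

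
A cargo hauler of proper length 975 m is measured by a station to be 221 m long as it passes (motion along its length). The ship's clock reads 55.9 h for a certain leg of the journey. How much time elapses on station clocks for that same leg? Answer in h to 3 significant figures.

Δt ≈ 247 h

Length contraction ⇒ γ = L₀/L = 975/221 = 4.4118
Time dilation: Δt = γτ₀ = 4.4118 × 55.9 h = 247 h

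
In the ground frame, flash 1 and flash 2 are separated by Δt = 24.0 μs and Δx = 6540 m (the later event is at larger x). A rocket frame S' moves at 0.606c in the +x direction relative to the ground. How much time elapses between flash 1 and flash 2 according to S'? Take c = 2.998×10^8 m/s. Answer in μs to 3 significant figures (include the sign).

γ = 1/√(1 − 0.606²) = 1.2571
Δt' = γ(Δt − vΔx/c²) = 1.2571 × (24.0 μs − 0.606×6540 m / (2.998×10^8 m/s))
= 1.2571 × (10.780 μs) = 13.6 μs

Δt' ≈ 13.6 μs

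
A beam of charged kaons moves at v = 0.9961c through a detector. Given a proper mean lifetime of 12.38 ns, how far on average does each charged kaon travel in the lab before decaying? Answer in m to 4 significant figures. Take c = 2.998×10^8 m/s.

γ = 1/√(1 − 0.9961²) = 11.3338
Dilated lifetime: Δt = γτ₀ = 11.3338 × 12.38 ns = 140.313 ns
d = vΔt = 0.9961c × 140.313 ns = 2.98631×10^8 m/s × 1.40313×10^-7 s = 41.90 m

d ≈ 41.90 m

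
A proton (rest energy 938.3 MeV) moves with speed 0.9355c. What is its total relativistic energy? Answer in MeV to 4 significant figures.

E ≈ 2656 MeV

γ = 1/√(1 − 0.9355²) = 2.83024
E = γm₀c² = 2.83024 × 938.3 MeV = 2656 MeV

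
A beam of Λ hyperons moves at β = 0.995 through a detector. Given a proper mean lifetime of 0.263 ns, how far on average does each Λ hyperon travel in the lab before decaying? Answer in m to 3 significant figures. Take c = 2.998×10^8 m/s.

γ = 1/√(1 − 0.995²) = 10.013
Dilated lifetime: Δt = γτ₀ = 10.013 × 0.263 ns = 2.6333 ns
d = vΔt = 0.995c × 2.6333 ns = 2.9830×10^8 m/s × 2.6333×10^-9 s = 0.786 m

d ≈ 0.786 m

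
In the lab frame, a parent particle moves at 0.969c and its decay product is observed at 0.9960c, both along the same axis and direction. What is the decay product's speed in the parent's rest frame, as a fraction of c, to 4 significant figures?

u' ≈ 0.7742c

Inverse velocity addition: u' = (u − v)/(1 − uv/c²)
= (0.9960 − 0.969)/(1 − 0.9960×0.969) = 0.02700/0.0348760 = 0.7742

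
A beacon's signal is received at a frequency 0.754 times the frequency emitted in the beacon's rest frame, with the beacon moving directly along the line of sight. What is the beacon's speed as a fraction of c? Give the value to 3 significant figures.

β ≈ 0.275

f_obs/f_src = √((1−β)/(1+β)) = 0.754  ⇒  (1−β)/(1+β) = 0.56852
β = |1 − D²|/(1 + D²) = |1 − 0.56852|/(1 + 0.56852) = 0.275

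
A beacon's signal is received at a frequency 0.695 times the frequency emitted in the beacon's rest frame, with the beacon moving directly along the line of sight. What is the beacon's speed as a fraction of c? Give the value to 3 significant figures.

β ≈ 0.349

f_obs/f_src = √((1−β)/(1+β)) = 0.695  ⇒  (1−β)/(1+β) = 0.48302
β = |1 − D²|/(1 + D²) = |1 − 0.48302|/(1 + 0.48302) = 0.349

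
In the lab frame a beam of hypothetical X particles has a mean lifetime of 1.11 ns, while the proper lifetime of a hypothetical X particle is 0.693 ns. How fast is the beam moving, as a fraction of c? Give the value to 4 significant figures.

γ = Δt/τ₀ = 1.11/0.693 = 1.60173
β = √(1 − 1/γ²) = √(1 − 1/1.60173²) = 0.7812

β ≈ 0.7812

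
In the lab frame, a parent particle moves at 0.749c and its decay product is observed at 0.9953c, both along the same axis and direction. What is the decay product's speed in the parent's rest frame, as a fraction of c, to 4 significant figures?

Inverse velocity addition: u' = (u − v)/(1 − uv/c²)
= (0.9953 − 0.749)/(1 − 0.9953×0.749) = 0.2463/0.254520 = 0.9677

u' ≈ 0.9677c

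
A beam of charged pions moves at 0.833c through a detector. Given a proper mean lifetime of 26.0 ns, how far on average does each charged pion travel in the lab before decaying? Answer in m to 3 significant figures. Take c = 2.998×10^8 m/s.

γ = 1/√(1 − 0.833²) = 1.8074
Dilated lifetime: Δt = γτ₀ = 1.8074 × 26.0 ns = 46.993 ns
d = vΔt = 0.833c × 46.993 ns = 2.4973×10^8 m/s × 4.6993×10^-8 s = 11.7 m

d ≈ 11.7 m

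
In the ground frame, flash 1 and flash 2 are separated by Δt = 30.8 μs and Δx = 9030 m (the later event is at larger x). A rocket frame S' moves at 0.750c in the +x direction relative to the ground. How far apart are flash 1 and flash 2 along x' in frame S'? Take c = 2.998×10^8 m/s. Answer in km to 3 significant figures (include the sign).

Δx' ≈ 3.18 km

γ = 1/√(1 − 0.750²) = 1.5119
Δx' = γ(Δx − vΔt) = 1.5119 × (9030 m − 0.750×(2.998×10^8 m/s)×30.8×10^-6 s)
= 1.5119 × (2104.6 m) = 3.18 km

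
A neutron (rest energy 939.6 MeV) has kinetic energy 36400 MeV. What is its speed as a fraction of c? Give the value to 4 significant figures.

β ≈ 0.9997

γ = 1 + K/(m₀c²) = 1 + 36400/939.6 = 39.7399
β = √(1 − 1/γ²) = 0.9997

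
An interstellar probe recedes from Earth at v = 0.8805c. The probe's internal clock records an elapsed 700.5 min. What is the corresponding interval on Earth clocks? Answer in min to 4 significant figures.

γ = 1/√(1 − 0.8805²) = 2.10950
Time dilation: Δt = γτ₀ = 2.10950 × 700.5 min = 1478 min

Δt ≈ 1478 min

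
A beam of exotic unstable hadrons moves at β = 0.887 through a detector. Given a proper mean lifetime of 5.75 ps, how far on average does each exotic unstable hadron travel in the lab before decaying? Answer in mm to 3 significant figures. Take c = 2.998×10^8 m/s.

d ≈ 3.31 mm

γ = 1/√(1 − 0.887²) = 2.1656
Dilated lifetime: Δt = γτ₀ = 2.1656 × 5.75 ps = 12.452 ps
d = vΔt = 0.887c × 12.452 ps = 2.6592×10^8 m/s × 1.2452×10^-11 s = 3.31 mm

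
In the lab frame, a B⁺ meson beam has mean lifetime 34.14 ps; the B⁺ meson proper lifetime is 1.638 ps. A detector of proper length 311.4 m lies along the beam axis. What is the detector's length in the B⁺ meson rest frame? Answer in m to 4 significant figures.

Time dilation ⇒ γ = Δt/τ₀ = 34.14/1.638 = 20.8425
Length contraction: L = L₀/γ = 311.4/20.8425 = 14.94 m

L ≈ 14.94 m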